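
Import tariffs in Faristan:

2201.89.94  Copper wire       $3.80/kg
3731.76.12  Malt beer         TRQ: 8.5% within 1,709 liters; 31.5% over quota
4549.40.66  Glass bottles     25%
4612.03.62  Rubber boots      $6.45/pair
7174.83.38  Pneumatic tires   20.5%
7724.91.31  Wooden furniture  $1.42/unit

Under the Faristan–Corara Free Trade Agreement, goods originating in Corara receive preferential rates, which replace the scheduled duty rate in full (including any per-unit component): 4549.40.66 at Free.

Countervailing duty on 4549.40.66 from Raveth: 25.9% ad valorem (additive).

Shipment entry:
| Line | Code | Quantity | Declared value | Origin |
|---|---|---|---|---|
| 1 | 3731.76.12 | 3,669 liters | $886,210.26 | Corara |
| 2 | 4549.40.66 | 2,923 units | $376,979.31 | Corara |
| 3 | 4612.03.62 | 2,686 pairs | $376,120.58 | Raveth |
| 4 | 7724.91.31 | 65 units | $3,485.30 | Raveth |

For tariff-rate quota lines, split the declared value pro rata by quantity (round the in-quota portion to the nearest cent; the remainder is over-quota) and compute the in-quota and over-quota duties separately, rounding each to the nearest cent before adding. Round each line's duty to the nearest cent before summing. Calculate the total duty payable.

$201,631.11

Line 1 (3731.76.12, Corara, 3,669 liters, $886,210.26):
Code 3731.76.12 is under a tariff-rate quota (threshold 1,709 liters). In-quota: 1,709 liters at 8.5%; over-quota: 1,960 liters at 31.5%.
Pro-rata value split: in-quota = $886,210.26 × 1,709/3,669 = $412,791.86; over-quota = $886,210.26 − $412,791.86 = $473,418.40.
In-quota duty = $412,791.86 × 8.5% = $35,087.31. Over-quota duty = $473,418.40 × 31.5% = $149,126.80.
Line duty = $35,087.31 + $149,126.80 = $184,214.11.
Line 2 (4549.40.66, Corara, 2,923 units, $376,979.31):
Base rate for 4549.40.66 is 25%.
Origin Corara qualifies under the Faristan–Corara agreement and 4549.40.66 is covered: preferential rate Free applies instead.
The additional-duty order on 4549.40.66 targets Raveth, not Corara; it does not apply.
Duty = $376,979.31 × 0% = $0.00.
Line 3 (4612.03.62, Raveth, 2,686 pairs, $376,120.58):
Base rate for 4612.03.62 is $6.45/pair.
Duty = 2,686 × $6.45 = $17,324.70.
Line 4 (7724.91.31, Raveth, 65 units, $3,485.30):
Base rate for 7724.91.31 is $1.42/unit.
Duty = 65 × $1.42 = $92.30.
Total = $184,214.11 + $0.00 + $17,324.70 + $92.30 = $201,631.11.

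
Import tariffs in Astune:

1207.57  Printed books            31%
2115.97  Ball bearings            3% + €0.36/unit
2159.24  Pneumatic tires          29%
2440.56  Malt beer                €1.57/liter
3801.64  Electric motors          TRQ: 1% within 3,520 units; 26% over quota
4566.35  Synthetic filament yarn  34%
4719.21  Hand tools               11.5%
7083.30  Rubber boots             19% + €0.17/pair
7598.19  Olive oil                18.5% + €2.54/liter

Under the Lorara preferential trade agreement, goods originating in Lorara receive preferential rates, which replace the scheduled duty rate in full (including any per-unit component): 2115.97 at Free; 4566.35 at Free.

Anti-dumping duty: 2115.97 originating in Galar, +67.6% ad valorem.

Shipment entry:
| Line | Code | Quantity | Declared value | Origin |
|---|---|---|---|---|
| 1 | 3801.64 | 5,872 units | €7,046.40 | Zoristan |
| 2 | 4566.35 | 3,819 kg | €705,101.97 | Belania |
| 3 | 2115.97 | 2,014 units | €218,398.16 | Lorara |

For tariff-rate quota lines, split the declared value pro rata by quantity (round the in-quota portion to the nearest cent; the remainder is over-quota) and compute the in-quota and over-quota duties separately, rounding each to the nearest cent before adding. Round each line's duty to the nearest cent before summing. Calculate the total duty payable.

€240,510.73

Line 1 (3801.64, Zoristan, 5,872 units, €7,046.40):
Code 3801.64 is under a tariff-rate quota (threshold 3,520 units). In-quota: 3,520 units at 1%; over-quota: 2,352 units at 26%.
Pro-rata value split: in-quota = €7,046.40 × 3,520/5,872 = €4,224.00; over-quota = €7,046.40 − €4,224.00 = €2,822.40.
In-quota duty = €4,224.00 × 1% = €42.24. Over-quota duty = €2,822.40 × 26% = €733.82.
Line duty = €42.24 + €733.82 = €776.06.
Line 2 (4566.35, Belania, 3,819 kg, €705,101.97):
Base rate for 4566.35 is 34%.
4566.35 has an FTA preferential rate, but origin Belania is not Lorara; base rate stands.
Duty = €705,101.97 × 34% = €239,734.67.
Line 3 (2115.97, Lorara, 2,014 units, €218,398.16):
Base rate for 2115.97 is 3% + €0.36/unit.
Origin Lorara qualifies under the Astune–Lorara agreement and 2115.97 is covered: preferential rate Free applies instead.
The additional-duty order on 2115.97 targets Galar, not Lorara; it does not apply.
Duty = €218,398.16 × 0% = €0.00.
Total = €776.06 + €239,734.67 + €0.00 = €240,510.73.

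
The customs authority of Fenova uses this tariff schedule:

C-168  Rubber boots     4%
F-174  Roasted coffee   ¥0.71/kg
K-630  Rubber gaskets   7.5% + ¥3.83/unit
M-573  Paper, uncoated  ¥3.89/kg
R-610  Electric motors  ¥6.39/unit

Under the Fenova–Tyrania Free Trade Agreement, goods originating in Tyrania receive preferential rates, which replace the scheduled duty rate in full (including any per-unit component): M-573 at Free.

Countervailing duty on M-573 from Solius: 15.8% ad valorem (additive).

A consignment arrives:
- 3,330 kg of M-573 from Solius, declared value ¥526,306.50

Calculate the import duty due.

¥96,110.13

Line 1 (M-573, Solius, 3,330 kg, ¥526,306.50):
Base rate for M-573 is ¥3.89/kg.
M-573 has an FTA preferential rate, but origin Solius is not Tyrania; base rate stands.
Additional duty on M-573 from Solius: +15.8% ad valorem. Applied ad valorem rate = 15.8%.
Duty = ¥526,306.50 × 15.8% + 3,330 × ¥3.89 = ¥96,110.13.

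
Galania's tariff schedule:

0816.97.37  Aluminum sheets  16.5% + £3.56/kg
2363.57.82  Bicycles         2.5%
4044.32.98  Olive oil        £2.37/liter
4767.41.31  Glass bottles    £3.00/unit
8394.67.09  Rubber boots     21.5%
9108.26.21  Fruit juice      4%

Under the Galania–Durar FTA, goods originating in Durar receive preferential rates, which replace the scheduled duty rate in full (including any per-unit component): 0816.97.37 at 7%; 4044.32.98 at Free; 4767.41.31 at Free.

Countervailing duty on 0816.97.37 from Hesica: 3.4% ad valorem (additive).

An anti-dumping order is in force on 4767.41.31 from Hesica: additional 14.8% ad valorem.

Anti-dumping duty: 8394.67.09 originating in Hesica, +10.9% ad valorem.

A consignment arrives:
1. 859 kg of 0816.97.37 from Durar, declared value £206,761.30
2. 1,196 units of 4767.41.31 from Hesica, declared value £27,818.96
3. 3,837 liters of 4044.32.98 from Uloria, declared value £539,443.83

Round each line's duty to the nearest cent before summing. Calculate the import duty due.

Line 1 (0816.97.37, Durar, 859 kg, £206,761.30):
Base rate for 0816.97.37 is 16.5% + £3.56/kg.
Origin Durar qualifies under the Galania–Durar agreement and 0816.97.37 is covered: preferential rate 7% applies instead.
The additional-duty order on 0816.97.37 targets Hesica, not Durar; it does not apply.
Duty = £206,761.30 × 7% = £14,473.29.
Line 2 (4767.41.31, Hesica, 1,196 units, £27,818.96):
Base rate for 4767.41.31 is £3.00/unit.
4767.41.31 has an FTA preferential rate, but origin Hesica is not Durar; base rate stands.
Additional duty on 4767.41.31 from Hesica: +14.8% ad valorem. Applied ad valorem rate = 14.8%.
Duty = £27,818.96 × 14.8% + 1,196 × £3.00 = £7,705.21.
Line 3 (4044.32.98, Uloria, 3,837 liters, £539,443.83):
Base rate for 4044.32.98 is £2.37/liter.
4044.32.98 has an FTA preferential rate, but origin Uloria is not Durar; base rate stands.
Duty = 3,837 × £2.37 = £9,093.69.
Total = £14,473.29 + £7,705.21 + £9,093.69 = £31,272.19.

£31,272.19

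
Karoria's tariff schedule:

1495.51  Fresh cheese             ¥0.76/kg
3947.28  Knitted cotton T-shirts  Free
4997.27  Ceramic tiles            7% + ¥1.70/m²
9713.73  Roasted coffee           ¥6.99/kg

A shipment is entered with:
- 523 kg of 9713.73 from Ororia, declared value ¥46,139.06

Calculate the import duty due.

Line 1 (9713.73, Ororia, 523 kg, ¥46,139.06):
Base rate for 9713.73 is ¥6.99/kg.
Duty = 523 × ¥6.99 = ¥3,655.77.

¥3,655.77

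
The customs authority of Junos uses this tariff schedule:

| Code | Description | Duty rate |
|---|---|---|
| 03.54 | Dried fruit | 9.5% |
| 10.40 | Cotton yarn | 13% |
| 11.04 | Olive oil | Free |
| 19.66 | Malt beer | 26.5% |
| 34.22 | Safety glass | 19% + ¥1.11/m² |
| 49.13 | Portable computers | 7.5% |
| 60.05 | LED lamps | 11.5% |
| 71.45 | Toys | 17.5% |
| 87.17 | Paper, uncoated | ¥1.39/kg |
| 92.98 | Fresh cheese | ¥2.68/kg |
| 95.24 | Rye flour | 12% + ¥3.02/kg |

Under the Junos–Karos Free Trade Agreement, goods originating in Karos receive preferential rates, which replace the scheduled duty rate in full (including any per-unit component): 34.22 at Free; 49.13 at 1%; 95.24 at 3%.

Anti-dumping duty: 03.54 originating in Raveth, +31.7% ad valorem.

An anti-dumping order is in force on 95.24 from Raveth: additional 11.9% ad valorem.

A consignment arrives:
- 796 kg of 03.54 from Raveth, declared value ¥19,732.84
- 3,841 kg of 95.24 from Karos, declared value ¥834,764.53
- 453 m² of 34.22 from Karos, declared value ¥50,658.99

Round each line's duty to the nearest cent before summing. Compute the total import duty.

¥33,172.87

Line 1 (03.54, Raveth, 796 kg, ¥19,732.84):
Base rate for 03.54 is 9.5%.
Additional duty on 03.54 from Raveth: +31.7%. Applied ad valorem rate: 9.5% + 31.7% = 41.2%.
Duty = ¥19,732.84 × 41.2% = ¥8,129.93.
Line 2 (95.24, Karos, 3,841 kg, ¥834,764.53):
Base rate for 95.24 is 12% + ¥3.02/kg.
Origin Karos qualifies under the Junos–Karos agreement and 95.24 is covered: preferential rate 3% applies instead.
The additional-duty order on 95.24 targets Raveth, not Karos; it does not apply.
Duty = ¥834,764.53 × 3% = ¥25,042.94.
Line 3 (34.22, Karos, 453 m², ¥50,658.99):
Base rate for 34.22 is 19% + ¥1.11/m².
Origin Karos qualifies under the Junos–Karos agreement and 34.22 is covered: preferential rate Free applies instead.
Duty = ¥50,658.99 × 0% = ¥0.00.
Total = ¥8,129.93 + ¥25,042.94 + ¥0.00 = ¥33,172.87.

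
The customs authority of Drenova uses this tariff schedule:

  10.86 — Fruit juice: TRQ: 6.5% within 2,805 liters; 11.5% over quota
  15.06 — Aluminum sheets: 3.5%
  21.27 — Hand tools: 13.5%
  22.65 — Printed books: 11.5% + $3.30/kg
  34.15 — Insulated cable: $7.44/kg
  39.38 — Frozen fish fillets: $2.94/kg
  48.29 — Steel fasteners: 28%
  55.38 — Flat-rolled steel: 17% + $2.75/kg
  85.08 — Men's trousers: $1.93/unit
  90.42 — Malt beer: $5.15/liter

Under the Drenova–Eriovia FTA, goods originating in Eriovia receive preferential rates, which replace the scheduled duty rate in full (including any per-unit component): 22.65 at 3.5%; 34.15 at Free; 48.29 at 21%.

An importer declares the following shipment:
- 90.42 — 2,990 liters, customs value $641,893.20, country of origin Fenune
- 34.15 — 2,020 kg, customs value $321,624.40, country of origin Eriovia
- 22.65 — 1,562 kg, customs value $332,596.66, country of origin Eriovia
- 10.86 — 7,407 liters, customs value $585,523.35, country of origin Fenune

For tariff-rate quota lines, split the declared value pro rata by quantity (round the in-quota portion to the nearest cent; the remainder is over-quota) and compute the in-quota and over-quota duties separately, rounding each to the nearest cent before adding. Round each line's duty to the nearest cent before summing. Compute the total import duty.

Line 1 (90.42, Fenune, 2,990 liters, $641,893.20):
Base rate for 90.42 is $5.15/liter.
Duty = 2,990 × $5.15 = $15,398.50.
Line 2 (34.15, Eriovia, 2,020 kg, $321,624.40):
Base rate for 34.15 is $7.44/kg.
Origin Eriovia qualifies under the Drenova–Eriovia agreement and 34.15 is covered: preferential rate Free applies instead.
Duty = $321,624.40 × 0% = $0.00.
Line 3 (22.65, Eriovia, 1,562 kg, $332,596.66):
Base rate for 22.65 is 11.5% + $3.30/kg.
Origin Eriovia qualifies under the Drenova–Eriovia agreement and 22.65 is covered: preferential rate 3.5% applies instead.
Duty = $332,596.66 × 3.5% = $11,640.88.
Line 4 (10.86, Fenune, 7,407 liters, $585,523.35):
Code 10.86 is under a tariff-rate quota (threshold 2,805 liters). In-quota: 2,805 liters at 6.5%; over-quota: 4,602 liters at 11.5%.
Pro-rata value split: in-quota = $585,523.35 × 2,805/7,407 = $221,735.25; over-quota = $585,523.35 − $221,735.25 = $363,788.10.
In-quota duty = $221,735.25 × 6.5% = $14,412.79. Over-quota duty = $363,788.10 × 11.5% = $41,835.63.
Line duty = $14,412.79 + $41,835.63 = $56,248.42.
Total = $15,398.50 + $0.00 + $11,640.88 + $56,248.42 = $83,287.80.

$83,287.80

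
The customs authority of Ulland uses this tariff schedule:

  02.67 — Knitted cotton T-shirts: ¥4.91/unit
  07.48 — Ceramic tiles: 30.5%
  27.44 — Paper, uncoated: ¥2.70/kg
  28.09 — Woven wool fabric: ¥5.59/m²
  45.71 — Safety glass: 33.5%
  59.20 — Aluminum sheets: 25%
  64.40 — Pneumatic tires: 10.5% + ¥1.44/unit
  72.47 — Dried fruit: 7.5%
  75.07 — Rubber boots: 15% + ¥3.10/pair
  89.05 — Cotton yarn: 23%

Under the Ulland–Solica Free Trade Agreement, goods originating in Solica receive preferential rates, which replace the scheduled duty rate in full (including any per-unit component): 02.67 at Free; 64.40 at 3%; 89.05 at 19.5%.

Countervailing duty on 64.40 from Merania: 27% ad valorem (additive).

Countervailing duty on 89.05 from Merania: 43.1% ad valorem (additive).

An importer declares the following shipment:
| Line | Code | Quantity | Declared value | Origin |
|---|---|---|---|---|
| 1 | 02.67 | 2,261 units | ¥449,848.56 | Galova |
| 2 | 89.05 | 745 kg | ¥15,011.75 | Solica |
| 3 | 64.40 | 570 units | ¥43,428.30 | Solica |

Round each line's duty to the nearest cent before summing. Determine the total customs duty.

¥15,331.65

Line 1 (02.67, Galova, 2,261 units, ¥449,848.56):
Base rate for 02.67 is ¥4.91/unit.
02.67 has an FTA preferential rate, but origin Galova is not Solica; base rate stands.
Duty = 2,261 × ¥4.91 = ¥11,101.51.
Line 2 (89.05, Solica, 745 kg, ¥15,011.75):
Base rate for 89.05 is 23%.
Origin Solica qualifies under the Ulland–Solica agreement and 89.05 is covered: preferential rate 19.5% applies instead.
The additional-duty order on 89.05 targets Merania, not Solica; it does not apply.
Duty = ¥15,011.75 × 19.5% = ¥2,927.29.
Line 3 (64.40, Solica, 570 units, ¥43,428.30):
Base rate for 64.40 is 10.5% + ¥1.44/unit.
Origin Solica qualifies under the Ulland–Solica agreement and 64.40 is covered: preferential rate 3% applies instead.
The additional-duty order on 64.40 targets Merania, not Solica; it does not apply.
Duty = ¥43,428.30 × 3% = ¥1,302.85.
Total = ¥11,101.51 + ¥2,927.29 + ¥1,302.85 = ¥15,331.65.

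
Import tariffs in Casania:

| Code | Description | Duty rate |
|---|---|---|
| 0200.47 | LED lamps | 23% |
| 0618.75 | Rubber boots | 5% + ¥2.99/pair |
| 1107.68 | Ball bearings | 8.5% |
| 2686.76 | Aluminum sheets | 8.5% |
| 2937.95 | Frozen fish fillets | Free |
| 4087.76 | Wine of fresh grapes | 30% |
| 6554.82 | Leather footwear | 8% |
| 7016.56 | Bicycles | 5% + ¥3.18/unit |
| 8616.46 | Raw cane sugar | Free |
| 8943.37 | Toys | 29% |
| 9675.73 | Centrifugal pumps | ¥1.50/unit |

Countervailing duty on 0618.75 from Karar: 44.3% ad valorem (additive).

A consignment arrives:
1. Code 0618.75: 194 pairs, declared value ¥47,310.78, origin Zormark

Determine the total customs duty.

Line 1 (0618.75, Zormark, 194 pairs, ¥47,310.78):
Base rate for 0618.75 is 5% + ¥2.99/pair.
The additional-duty order on 0618.75 targets Karar, not Zormark; it does not apply.
Duty = ¥47,310.78 × 5% + 194 × ¥2.99 = ¥2,945.60.

¥2,945.60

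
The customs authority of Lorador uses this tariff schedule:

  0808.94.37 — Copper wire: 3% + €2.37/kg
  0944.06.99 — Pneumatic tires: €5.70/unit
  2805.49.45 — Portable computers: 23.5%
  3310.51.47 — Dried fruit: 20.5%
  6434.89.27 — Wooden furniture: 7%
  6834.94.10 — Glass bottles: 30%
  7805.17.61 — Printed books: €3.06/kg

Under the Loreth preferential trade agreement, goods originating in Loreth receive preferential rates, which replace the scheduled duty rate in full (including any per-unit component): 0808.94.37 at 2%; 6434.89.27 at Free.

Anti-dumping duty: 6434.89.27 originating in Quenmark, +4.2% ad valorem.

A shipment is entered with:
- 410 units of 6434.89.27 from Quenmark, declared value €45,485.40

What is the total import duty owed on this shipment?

€5,094.36

Line 1 (6434.89.27, Quenmark, 410 units, €45,485.40):
Base rate for 6434.89.27 is 7%.
6434.89.27 has an FTA preferential rate, but origin Quenmark is not Loreth; base rate stands.
Additional duty on 6434.89.27 from Quenmark: +4.2%. Applied ad valorem rate: 7% + 4.2% = 11.2%.
Duty = €45,485.40 × 11.2% = €5,094.36.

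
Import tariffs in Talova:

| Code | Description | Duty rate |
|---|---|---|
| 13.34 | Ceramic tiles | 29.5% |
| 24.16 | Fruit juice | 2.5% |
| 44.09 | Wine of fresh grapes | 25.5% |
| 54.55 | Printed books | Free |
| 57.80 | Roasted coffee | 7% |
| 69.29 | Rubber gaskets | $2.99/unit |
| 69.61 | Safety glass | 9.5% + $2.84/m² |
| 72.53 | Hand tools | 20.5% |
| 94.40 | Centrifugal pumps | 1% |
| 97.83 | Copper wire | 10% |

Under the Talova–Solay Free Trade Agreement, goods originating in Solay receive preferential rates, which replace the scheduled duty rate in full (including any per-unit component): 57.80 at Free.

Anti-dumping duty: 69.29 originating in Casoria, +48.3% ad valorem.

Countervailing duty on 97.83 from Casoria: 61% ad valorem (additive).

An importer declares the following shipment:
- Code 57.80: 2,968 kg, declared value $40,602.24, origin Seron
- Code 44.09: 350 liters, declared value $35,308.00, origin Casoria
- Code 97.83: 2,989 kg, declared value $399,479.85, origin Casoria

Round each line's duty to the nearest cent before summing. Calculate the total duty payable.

$295,476.39

Line 1 (57.80, Seron, 2,968 kg, $40,602.24):
Base rate for 57.80 is 7%.
57.80 has an FTA preferential rate, but origin Seron is not Solay; base rate stands.
Duty = $40,602.24 × 7% = $2,842.16.
Line 2 (44.09, Casoria, 350 liters, $35,308.00):
Base rate for 44.09 is 25.5%.
Duty = $35,308.00 × 25.5% = $9,003.54.
Line 3 (97.83, Casoria, 2,989 kg, $399,479.85):
Base rate for 97.83 is 10%.
Additional duty on 97.83 from Casoria: +61%. Applied ad valorem rate: 10% + 61% = 71%.
Duty = $399,479.85 × 71% = $283,630.69.
Total = $2,842.16 + $9,003.54 + $283,630.69 = $295,476.39.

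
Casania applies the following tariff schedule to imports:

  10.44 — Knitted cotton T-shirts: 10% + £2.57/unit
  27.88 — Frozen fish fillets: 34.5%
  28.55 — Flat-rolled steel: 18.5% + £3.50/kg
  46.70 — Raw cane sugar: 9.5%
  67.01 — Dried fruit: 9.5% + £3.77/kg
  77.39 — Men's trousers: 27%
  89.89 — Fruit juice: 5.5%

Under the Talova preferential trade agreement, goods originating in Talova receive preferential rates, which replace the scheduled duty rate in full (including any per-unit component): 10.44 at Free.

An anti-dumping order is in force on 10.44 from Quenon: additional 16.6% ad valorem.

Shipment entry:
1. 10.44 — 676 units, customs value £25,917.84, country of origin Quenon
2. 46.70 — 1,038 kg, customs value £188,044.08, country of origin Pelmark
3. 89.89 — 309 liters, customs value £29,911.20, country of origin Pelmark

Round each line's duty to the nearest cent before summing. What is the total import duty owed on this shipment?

£28,140.78

Line 1 (10.44, Quenon, 676 units, £25,917.84):
Base rate for 10.44 is 10% + £2.57/unit.
10.44 has an FTA preferential rate, but origin Quenon is not Talova; base rate stands.
Additional duty on 10.44 from Quenon: +16.6%. Applied ad valorem rate: 10% + 16.6% = 26.6%.
Duty = £25,917.84 × 26.6% + 676 × £2.57 = £8,631.47.
Line 2 (46.70, Pelmark, 1,038 kg, £188,044.08):
Base rate for 46.70 is 9.5%.
Duty = £188,044.08 × 9.5% = £17,864.19.
Line 3 (89.89, Pelmark, 309 liters, £29,911.20):
Base rate for 89.89 is 5.5%.
Duty = £29,911.20 × 5.5% = £1,645.12.
Total = £8,631.47 + £17,864.19 + £1,645.12 = £28,140.78.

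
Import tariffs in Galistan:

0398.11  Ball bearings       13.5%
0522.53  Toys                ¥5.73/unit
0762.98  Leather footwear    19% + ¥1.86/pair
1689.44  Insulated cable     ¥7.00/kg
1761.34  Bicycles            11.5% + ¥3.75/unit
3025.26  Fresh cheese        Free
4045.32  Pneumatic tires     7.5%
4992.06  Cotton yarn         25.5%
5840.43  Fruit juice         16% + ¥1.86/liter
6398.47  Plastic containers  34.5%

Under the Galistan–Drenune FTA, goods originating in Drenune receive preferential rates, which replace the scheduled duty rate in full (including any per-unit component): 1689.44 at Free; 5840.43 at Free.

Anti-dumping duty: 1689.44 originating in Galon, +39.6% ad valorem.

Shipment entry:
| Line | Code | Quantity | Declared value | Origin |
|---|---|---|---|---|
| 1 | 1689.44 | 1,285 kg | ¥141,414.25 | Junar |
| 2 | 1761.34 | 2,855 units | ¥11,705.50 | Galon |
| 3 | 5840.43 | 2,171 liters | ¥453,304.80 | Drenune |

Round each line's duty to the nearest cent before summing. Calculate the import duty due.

Line 1 (1689.44, Junar, 1,285 kg, ¥141,414.25):
Base rate for 1689.44 is ¥7.00/kg.
1689.44 has an FTA preferential rate, but origin Junar is not Drenune; base rate stands.
The additional-duty order on 1689.44 targets Galon, not Junar; it does not apply.
Duty = 1,285 × ¥7.00 = ¥8,995.00.
Line 2 (1761.34, Galon, 2,855 units, ¥11,705.50):
Base rate for 1761.34 is 11.5% + ¥3.75/unit.
Duty = ¥11,705.50 × 11.5% + 2,855 × ¥3.75 = ¥12,052.38.
Line 3 (5840.43, Drenune, 2,171 liters, ¥453,304.80):
Base rate for 5840.43 is 16% + ¥1.86/liter.
Origin Drenune qualifies under the Galistan–Drenune agreement and 5840.43 is covered: preferential rate Free applies instead.
Duty = ¥453,304.80 × 0% = ¥0.00.
Total = ¥8,995.00 + ¥12,052.38 + ¥0.00 = ¥21,047.38.

¥21,047.38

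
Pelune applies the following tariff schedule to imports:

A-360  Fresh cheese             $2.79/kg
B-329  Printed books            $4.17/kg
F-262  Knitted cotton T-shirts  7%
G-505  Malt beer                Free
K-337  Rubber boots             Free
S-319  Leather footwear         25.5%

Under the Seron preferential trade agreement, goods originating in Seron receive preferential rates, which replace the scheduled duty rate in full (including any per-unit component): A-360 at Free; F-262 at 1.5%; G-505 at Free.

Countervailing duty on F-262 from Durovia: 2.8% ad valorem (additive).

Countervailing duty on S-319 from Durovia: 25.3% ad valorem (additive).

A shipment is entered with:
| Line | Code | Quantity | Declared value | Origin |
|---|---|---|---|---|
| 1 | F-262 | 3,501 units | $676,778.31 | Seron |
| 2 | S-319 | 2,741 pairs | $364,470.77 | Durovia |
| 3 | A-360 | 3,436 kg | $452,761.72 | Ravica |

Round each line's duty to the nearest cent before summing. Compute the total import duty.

$204,889.26

Line 1 (F-262, Seron, 3,501 units, $676,778.31):
Base rate for F-262 is 7%.
Origin Seron qualifies under the Pelune–Seron agreement and F-262 is covered: preferential rate 1.5% applies instead.
The additional-duty order on F-262 targets Durovia, not Seron; it does not apply.
Duty = $676,778.31 × 1.5% = $10,151.67.
Line 2 (S-319, Durovia, 2,741 pairs, $364,470.77):
Base rate for S-319 is 25.5%.
Additional duty on S-319 from Durovia: +25.3%. Applied ad valorem rate: 25.5% + 25.3% = 50.8%.
Duty = $364,470.77 × 50.8% = $185,151.15.
Line 3 (A-360, Ravica, 3,436 kg, $452,761.72):
Base rate for A-360 is $2.79/kg.
A-360 has an FTA preferential rate, but origin Ravica is not Seron; base rate stands.
Duty = 3,436 × $2.79 = $9,586.44.
Total = $10,151.67 + $185,151.15 + $9,586.44 = $204,889.26.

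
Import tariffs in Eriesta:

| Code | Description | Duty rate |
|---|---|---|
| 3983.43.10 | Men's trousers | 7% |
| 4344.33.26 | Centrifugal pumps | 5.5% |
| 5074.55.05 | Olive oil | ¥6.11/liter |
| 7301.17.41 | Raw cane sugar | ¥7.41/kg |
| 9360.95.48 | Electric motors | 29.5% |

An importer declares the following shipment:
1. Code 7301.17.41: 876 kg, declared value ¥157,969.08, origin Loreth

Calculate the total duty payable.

Line 1 (7301.17.41, Loreth, 876 kg, ¥157,969.08):
Base rate for 7301.17.41 is ¥7.41/kg.
Duty = 876 × ¥7.41 = ¥6,491.16.

¥6,491.16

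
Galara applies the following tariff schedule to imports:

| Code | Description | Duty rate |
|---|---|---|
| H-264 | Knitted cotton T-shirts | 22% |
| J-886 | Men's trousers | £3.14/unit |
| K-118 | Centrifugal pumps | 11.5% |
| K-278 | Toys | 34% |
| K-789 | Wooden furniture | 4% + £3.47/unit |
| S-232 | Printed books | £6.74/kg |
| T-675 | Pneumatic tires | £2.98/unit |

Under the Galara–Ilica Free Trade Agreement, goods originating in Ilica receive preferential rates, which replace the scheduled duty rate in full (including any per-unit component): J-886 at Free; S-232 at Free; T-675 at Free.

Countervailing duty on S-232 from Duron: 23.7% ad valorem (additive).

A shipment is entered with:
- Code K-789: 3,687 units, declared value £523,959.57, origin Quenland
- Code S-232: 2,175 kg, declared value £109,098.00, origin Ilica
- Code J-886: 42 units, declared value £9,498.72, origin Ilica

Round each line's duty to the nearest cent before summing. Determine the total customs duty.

£33,752.27

Line 1 (K-789, Quenland, 3,687 units, £523,959.57):
Base rate for K-789 is 4% + £3.47/unit.
Duty = £523,959.57 × 4% + 3,687 × £3.47 = £33,752.27.
Line 2 (S-232, Ilica, 2,175 kg, £109,098.00):
Base rate for S-232 is £6.74/kg.
Origin Ilica qualifies under the Galara–Ilica agreement and S-232 is covered: preferential rate Free applies instead.
The additional-duty order on S-232 targets Duron, not Ilica; it does not apply.
Duty = £109,098.00 × 0% = £0.00.
Line 3 (J-886, Ilica, 42 units, £9,498.72):
Base rate for J-886 is £3.14/unit.
Origin Ilica qualifies under the Galara–Ilica agreement and J-886 is covered: preferential rate Free applies instead.
Duty = £9,498.72 × 0% = £0.00.
Total = £33,752.27 + £0.00 + £0.00 = £33,752.27.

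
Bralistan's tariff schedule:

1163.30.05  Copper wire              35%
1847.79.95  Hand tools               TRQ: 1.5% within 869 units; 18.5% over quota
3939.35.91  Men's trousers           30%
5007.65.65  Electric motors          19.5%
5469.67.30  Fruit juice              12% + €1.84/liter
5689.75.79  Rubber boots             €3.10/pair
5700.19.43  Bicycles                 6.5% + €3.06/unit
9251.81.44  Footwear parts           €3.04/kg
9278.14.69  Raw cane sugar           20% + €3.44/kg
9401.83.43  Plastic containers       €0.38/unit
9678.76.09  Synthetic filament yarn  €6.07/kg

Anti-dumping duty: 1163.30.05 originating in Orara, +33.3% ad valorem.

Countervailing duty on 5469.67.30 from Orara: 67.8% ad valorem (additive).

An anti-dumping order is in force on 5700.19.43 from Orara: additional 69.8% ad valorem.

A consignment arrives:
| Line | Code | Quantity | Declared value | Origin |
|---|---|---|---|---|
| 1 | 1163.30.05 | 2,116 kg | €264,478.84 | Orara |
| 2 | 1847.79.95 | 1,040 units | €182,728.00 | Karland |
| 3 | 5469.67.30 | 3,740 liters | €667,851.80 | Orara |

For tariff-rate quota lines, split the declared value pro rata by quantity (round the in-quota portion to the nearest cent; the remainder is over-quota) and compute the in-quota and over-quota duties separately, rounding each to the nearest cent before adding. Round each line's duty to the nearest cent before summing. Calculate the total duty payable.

€728,314.91

Line 1 (1163.30.05, Orara, 2,116 kg, €264,478.84):
Base rate for 1163.30.05 is 35%.
Additional duty on 1163.30.05 from Orara: +33.3%. Applied ad valorem rate: 35% + 33.3% = 68.3%.
Duty = €264,478.84 × 68.3% = €180,639.05.
Line 2 (1847.79.95, Karland, 1,040 units, €182,728.00):
Code 1847.79.95 is under a tariff-rate quota (threshold 869 units). In-quota: 869 units at 1.5%; over-quota: 171 units at 18.5%.
Pro-rata value split: in-quota = €182,728.00 × 869/1,040 = €152,683.30; over-quota = €182,728.00 − €152,683.30 = €30,044.70.
In-quota duty = €152,683.30 × 1.5% = €2,290.25. Over-quota duty = €30,044.70 × 18.5% = €5,558.27.
Line duty = €2,290.25 + €5,558.27 = €7,848.52.
Line 3 (5469.67.30, Orara, 3,740 liters, €667,851.80):
Base rate for 5469.67.30 is 12% + €1.84/liter.
Additional duty on 5469.67.30 from Orara: +67.8%. Applied ad valorem rate: 12% + 67.8% = 79.8%.
Duty = €667,851.80 × 79.8% + 3,740 × €1.84 = €539,827.34.
Total = €180,639.05 + €7,848.52 + €539,827.34 = €728,314.91.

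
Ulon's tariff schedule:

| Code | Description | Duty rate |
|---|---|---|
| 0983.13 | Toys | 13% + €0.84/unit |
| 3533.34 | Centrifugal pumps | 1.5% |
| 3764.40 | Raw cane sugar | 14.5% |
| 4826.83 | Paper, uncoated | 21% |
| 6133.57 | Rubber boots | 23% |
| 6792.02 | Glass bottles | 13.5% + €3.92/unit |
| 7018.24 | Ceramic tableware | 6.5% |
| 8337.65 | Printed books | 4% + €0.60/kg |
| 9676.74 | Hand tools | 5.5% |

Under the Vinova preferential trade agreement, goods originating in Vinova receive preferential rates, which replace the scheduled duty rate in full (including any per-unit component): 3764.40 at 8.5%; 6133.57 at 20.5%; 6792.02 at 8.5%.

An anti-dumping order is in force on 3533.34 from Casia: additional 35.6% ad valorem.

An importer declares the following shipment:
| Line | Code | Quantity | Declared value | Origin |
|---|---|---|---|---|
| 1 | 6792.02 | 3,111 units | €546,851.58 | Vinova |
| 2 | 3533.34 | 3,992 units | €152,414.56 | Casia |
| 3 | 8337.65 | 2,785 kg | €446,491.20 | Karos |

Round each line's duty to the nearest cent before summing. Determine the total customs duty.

€122,558.83

Line 1 (6792.02, Vinova, 3,111 units, €546,851.58):
Base rate for 6792.02 is 13.5% + €3.92/unit.
Origin Vinova qualifies under the Ulon–Vinova agreement and 6792.02 is covered: preferential rate 8.5% applies instead.
Duty = €546,851.58 × 8.5% = €46,482.38.
Line 2 (3533.34, Casia, 3,992 units, €152,414.56):
Base rate for 3533.34 is 1.5%.
Additional duty on 3533.34 from Casia: +35.6%. Applied ad valorem rate: 1.5% + 35.6% = 37.1%.
Duty = €152,414.56 × 37.1% = €56,545.80.
Line 3 (8337.65, Karos, 2,785 kg, €446,491.20):
Base rate for 8337.65 is 4% + €0.60/kg.
Duty = €446,491.20 × 4% + 2,785 × €0.60 = €19,530.65.
Total = €46,482.38 + €56,545.80 + €19,530.65 = €122,558.83.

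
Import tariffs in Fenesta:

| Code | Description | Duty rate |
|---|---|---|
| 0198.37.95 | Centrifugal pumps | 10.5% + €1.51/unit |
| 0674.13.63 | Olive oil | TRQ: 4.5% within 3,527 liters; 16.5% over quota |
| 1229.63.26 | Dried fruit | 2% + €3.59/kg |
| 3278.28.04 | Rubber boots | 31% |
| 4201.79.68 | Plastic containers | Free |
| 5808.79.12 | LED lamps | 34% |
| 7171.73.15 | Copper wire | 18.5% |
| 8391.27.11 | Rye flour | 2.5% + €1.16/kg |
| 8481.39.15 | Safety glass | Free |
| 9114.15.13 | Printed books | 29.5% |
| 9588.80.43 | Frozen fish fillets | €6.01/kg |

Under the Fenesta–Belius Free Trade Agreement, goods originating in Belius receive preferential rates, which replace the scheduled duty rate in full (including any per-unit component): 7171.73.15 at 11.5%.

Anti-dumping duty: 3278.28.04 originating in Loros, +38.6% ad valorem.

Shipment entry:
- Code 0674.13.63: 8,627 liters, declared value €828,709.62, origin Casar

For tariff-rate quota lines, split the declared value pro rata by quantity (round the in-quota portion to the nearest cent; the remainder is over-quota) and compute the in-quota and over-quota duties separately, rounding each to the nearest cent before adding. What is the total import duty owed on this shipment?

€96,080.65

Line 1 (0674.13.63, Casar, 8,627 liters, €828,709.62):
Code 0674.13.63 is under a tariff-rate quota (threshold 3,527 liters). In-quota: 3,527 liters at 4.5%; over-quota: 5,100 liters at 16.5%.
Pro-rata value split: in-quota = €828,709.62 × 3,527/8,627 = €338,803.62; over-quota = €828,709.62 − €338,803.62 = €489,906.00.
In-quota duty = €338,803.62 × 4.5% = €15,246.16. Over-quota duty = €489,906.00 × 16.5% = €80,834.49.
Line duty = €15,246.16 + €80,834.49 = €96,080.65.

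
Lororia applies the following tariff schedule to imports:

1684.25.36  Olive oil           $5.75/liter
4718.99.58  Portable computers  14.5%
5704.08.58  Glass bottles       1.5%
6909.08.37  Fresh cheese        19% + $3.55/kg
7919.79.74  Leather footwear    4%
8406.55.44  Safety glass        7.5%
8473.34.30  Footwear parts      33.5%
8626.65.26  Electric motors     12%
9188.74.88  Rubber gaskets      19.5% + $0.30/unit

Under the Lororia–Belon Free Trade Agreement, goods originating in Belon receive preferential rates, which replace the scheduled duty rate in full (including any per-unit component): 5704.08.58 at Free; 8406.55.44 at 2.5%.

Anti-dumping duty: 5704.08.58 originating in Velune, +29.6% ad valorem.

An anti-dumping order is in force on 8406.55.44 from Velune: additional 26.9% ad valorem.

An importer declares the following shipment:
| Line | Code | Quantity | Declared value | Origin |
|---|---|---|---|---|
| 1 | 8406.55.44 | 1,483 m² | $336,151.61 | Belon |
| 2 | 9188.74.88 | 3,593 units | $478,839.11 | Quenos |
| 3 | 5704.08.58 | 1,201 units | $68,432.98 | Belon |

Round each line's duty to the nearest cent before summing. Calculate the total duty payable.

Line 1 (8406.55.44, Belon, 1,483 m², $336,151.61):
Base rate for 8406.55.44 is 7.5%.
Origin Belon qualifies under the Lororia–Belon agreement and 8406.55.44 is covered: preferential rate 2.5% applies instead.
The additional-duty order on 8406.55.44 targets Velune, not Belon; it does not apply.
Duty = $336,151.61 × 2.5% = $8,403.79.
Line 2 (9188.74.88, Quenos, 3,593 units, $478,839.11):
Base rate for 9188.74.88 is 19.5% + $0.30/unit.
Duty = $478,839.11 × 19.5% + 3,593 × $0.30 = $94,451.53.
Line 3 (5704.08.58, Belon, 1,201 units, $68,432.98):
Base rate for 5704.08.58 is 1.5%.
Origin Belon qualifies under the Lororia–Belon agreement and 5704.08.58 is covered: preferential rate Free applies instead.
The additional-duty order on 5704.08.58 targets Velune, not Belon; it does not apply.
Duty = $68,432.98 × 0% = $0.00.
Total = $8,403.79 + $94,451.53 + $0.00 = $102,855.32.

$102,855.32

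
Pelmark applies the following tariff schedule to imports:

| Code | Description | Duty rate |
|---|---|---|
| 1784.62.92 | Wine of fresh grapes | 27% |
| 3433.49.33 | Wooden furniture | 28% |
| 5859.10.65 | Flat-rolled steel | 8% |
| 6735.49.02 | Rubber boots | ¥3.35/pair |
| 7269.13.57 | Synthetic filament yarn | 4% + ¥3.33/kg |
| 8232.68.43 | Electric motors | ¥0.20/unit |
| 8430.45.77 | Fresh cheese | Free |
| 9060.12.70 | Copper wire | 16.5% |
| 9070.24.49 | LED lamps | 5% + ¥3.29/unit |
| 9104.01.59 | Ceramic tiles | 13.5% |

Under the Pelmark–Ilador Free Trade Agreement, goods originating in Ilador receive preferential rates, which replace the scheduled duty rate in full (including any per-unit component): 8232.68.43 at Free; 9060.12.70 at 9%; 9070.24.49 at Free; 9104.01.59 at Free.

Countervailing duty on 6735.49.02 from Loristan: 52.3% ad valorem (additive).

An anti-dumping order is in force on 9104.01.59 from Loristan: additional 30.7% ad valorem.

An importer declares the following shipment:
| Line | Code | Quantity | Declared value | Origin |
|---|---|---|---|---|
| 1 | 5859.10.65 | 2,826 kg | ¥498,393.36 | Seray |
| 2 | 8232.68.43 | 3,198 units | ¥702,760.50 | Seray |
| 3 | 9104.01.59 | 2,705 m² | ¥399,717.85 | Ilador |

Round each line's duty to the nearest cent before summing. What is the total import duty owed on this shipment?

Line 1 (5859.10.65, Seray, 2,826 kg, ¥498,393.36):
Base rate for 5859.10.65 is 8%.
Duty = ¥498,393.36 × 8% = ¥39,871.47.
Line 2 (8232.68.43, Seray, 3,198 units, ¥702,760.50):
Base rate for 8232.68.43 is ¥0.20/unit.
8232.68.43 has an FTA preferential rate, but origin Seray is not Ilador; base rate stands.
Duty = 3,198 × ¥0.20 = ¥639.60.
Line 3 (9104.01.59, Ilador, 2,705 m², ¥399,717.85):
Base rate for 9104.01.59 is 13.5%.
Origin Ilador qualifies under the Pelmark–Ilador agreement and 9104.01.59 is covered: preferential rate Free applies instead.
The additional-duty order on 9104.01.59 targets Loristan, not Ilador; it does not apply.
Duty = ¥399,717.85 × 0% = ¥0.00.
Total = ¥39,871.47 + ¥639.60 + ¥0.00 = ¥40,511.07.

¥40,511.07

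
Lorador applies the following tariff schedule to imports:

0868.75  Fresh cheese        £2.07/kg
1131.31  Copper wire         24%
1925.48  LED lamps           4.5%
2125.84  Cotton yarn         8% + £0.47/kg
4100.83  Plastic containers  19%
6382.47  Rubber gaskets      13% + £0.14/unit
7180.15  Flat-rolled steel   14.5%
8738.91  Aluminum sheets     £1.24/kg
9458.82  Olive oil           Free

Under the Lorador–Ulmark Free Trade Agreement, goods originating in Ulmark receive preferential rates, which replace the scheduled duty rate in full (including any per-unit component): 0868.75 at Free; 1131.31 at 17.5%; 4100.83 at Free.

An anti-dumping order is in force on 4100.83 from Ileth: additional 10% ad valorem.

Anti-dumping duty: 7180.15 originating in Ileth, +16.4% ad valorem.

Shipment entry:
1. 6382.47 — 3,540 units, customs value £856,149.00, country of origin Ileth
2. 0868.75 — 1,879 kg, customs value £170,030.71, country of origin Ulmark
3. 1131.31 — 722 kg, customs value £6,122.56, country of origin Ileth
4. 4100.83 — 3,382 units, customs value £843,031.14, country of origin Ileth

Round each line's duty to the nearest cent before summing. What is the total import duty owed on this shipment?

Line 1 (6382.47, Ileth, 3,540 units, £856,149.00):
Base rate for 6382.47 is 13% + £0.14/unit.
Duty = £856,149.00 × 13% + 3,540 × £0.14 = £111,794.97.
Line 2 (0868.75, Ulmark, 1,879 kg, £170,030.71):
Base rate for 0868.75 is £2.07/kg.
Origin Ulmark qualifies under the Lorador–Ulmark agreement and 0868.75 is covered: preferential rate Free applies instead.
Duty = £170,030.71 × 0% = £0.00.
Line 3 (1131.31, Ileth, 722 kg, £6,122.56):
Base rate for 1131.31 is 24%.
1131.31 has an FTA preferential rate, but origin Ileth is not Ulmark; base rate stands.
Duty = £6,122.56 × 24% = £1,469.41.
Line 4 (4100.83, Ileth, 3,382 units, £843,031.14):
Base rate for 4100.83 is 19%.
4100.83 has an FTA preferential rate, but origin Ileth is not Ulmark; base rate stands.
Additional duty on 4100.83 from Ileth: +10%. Applied ad valorem rate: 19% + 10% = 29%.
Duty = £843,031.14 × 29% = £244,479.03.
Total = £111,794.97 + £0.00 + £1,469.41 + £244,479.03 = £357,743.41.

£357,743.41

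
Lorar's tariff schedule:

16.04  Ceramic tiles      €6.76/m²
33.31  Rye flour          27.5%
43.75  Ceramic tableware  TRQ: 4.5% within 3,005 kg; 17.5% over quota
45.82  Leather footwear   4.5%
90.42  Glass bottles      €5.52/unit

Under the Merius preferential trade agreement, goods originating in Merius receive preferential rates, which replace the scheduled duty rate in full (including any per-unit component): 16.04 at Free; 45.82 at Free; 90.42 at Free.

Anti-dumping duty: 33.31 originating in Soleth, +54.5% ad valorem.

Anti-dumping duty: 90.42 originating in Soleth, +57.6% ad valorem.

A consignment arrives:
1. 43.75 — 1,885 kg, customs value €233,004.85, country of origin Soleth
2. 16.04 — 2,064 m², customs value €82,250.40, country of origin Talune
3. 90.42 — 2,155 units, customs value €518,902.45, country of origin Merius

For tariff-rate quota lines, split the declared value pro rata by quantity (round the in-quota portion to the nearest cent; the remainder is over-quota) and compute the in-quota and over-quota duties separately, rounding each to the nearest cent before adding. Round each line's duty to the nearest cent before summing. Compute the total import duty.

€24,437.86

Line 1 (43.75, Soleth, 1,885 kg, €233,004.85):
Code 43.75 is under a tariff-rate quota (threshold 3,005 kg). Quantity 1,885 kg is within the quota, so the in-quota rate 4.5% applies to the full value.
Duty = €233,004.85 × 4.5% = €10,485.22.
Line 2 (16.04, Talune, 2,064 m², €82,250.40):
Base rate for 16.04 is €6.76/m².
16.04 has an FTA preferential rate, but origin Talune is not Merius; base rate stands.
Duty = 2,064 × €6.76 = €13,952.64.
Line 3 (90.42, Merius, 2,155 units, €518,902.45):
Base rate for 90.42 is €5.52/unit.
Origin Merius qualifies under the Lorar–Merius agreement and 90.42 is covered: preferential rate Free applies instead.
The additional-duty order on 90.42 targets Soleth, not Merius; it does not apply.
Duty = €518,902.45 × 0% = €0.00.
Total = €10,485.22 + €13,952.64 + €0.00 = €24,437.86.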